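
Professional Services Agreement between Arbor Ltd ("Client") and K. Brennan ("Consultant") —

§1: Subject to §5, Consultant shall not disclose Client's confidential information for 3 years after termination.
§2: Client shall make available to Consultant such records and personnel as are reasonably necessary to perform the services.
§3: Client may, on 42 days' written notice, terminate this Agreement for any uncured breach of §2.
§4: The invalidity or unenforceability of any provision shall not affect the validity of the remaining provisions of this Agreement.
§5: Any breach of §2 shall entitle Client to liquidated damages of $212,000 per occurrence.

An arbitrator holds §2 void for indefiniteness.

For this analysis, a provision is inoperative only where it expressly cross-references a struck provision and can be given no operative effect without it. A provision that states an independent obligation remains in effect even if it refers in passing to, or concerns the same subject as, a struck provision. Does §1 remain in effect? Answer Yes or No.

Yes

§2 is struck. §3 operates only by reference to §2, so it falls with §2. §5 has no operative effect of its own apart from §2 and is therefore inoperative. §1 mentions §5 but its own obligation stands independently of §5, so §1 is not affected. §4 is a severability clause and preserves every provision that can still be given independent effect. §1 and §4 remain in effect. §1 is among the surviving provisions, so the answer is yes.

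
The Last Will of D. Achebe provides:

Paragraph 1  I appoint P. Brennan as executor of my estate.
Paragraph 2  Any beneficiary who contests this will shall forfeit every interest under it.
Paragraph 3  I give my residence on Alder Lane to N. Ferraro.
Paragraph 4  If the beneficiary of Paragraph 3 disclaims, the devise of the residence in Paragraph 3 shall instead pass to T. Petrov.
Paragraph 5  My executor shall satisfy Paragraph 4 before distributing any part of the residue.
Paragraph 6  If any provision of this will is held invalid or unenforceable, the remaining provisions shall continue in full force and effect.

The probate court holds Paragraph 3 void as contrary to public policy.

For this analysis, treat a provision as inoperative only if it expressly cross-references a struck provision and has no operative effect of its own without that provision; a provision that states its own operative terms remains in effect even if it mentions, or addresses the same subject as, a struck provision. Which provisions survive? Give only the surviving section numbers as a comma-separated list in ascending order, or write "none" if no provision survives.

Paragraph 3 is struck. Paragraph 4 has no operative effect of its own apart from Paragraph 3 and is therefore inoperative. Paragraph 5 merely fixes the priority direction for Paragraph 4; with Paragraph 4 gone it has nothing to operate on and falls away. Paragraph 6 is a severability clause and preserves every provision that can still be given independent effect. That leaves Paragraph 1, Paragraph 2, and Paragraph 6 in effect.

1, 2, 6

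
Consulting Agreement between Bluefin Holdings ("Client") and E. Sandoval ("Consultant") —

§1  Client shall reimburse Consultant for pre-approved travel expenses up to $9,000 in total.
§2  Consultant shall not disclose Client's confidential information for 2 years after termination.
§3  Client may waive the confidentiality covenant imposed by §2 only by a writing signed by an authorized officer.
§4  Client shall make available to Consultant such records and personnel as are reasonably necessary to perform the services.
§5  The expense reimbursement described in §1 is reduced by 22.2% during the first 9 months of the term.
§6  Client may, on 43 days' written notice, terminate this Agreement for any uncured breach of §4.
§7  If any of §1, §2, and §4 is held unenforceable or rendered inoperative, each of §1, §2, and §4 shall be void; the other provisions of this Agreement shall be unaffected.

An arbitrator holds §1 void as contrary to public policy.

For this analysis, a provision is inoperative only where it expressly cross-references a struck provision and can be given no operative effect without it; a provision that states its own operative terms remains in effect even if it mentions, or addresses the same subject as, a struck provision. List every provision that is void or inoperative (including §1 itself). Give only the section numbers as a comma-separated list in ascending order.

1, 2, 3, 4, 5, 6

§1 is struck. §5 has no operative effect of its own apart from §1 and is therefore inoperative. §7 declares §1, §2, and §4 mutually dependent; since one of them has fallen, all of them are of no effect. That brings down §2 and §4 as well. §3 and §6 in turn depend solely on a provision now struck and likewise fall. The remainder continues in force under §7. Only §7 remains in effect.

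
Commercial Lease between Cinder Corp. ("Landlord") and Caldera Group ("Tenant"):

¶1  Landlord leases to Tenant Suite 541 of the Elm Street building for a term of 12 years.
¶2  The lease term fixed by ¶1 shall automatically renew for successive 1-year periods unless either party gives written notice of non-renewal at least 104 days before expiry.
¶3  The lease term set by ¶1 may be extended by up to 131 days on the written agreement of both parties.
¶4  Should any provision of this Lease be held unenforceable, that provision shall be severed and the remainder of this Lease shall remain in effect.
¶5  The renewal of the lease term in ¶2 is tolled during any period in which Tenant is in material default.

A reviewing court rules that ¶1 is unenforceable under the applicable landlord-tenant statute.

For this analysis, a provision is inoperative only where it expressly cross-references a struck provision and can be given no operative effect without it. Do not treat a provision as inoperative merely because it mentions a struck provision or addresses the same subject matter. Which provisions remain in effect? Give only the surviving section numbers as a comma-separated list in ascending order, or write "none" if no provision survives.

¶1 is struck. ¶2 does nothing except set the renewal of the lease term by reference to ¶1; with ¶1 gone it has no independent effect and is inoperative. ¶3 operates only by reference to ¶1, so it falls with ¶1. ¶5 operates only by reference to ¶2, so it falls with ¶2. Under the severability clause in ¶4, the remaining provisions continue in force. Only ¶4 remains in effect.

4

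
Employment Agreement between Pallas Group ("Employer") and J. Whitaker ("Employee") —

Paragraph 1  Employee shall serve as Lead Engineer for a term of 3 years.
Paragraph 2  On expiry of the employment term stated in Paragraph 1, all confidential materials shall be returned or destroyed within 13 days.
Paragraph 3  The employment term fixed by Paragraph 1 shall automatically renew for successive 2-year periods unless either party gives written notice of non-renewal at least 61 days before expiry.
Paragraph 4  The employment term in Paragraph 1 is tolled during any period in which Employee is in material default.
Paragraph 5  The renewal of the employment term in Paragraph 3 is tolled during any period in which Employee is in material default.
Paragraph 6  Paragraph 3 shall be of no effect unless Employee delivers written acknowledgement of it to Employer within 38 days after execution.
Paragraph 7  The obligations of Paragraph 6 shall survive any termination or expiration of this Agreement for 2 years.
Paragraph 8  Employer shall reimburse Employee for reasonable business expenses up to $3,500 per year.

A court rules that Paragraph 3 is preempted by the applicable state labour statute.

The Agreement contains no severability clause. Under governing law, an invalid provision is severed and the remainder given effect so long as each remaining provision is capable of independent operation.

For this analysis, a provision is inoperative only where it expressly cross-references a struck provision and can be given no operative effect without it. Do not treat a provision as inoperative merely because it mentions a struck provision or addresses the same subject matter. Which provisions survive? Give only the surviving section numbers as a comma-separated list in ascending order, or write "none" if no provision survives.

Paragraph 3 is struck. Paragraph 5 operates only by reference to Paragraph 3, so it falls with Paragraph 3. Paragraph 6 has no operative effect of its own apart from Paragraph 3 and is therefore inoperative. The only function of Paragraph 7 is the survival period for Paragraph 6, so it cannot stand once Paragraph 6 is removed. With no severability clause, the stated default rule severs what cannot stand and enforces each remaining provision that can operate on its own. Paragraph 1, Paragraph 2, Paragraph 4, and Paragraph 8 remain in effect.

1, 2, 4, 8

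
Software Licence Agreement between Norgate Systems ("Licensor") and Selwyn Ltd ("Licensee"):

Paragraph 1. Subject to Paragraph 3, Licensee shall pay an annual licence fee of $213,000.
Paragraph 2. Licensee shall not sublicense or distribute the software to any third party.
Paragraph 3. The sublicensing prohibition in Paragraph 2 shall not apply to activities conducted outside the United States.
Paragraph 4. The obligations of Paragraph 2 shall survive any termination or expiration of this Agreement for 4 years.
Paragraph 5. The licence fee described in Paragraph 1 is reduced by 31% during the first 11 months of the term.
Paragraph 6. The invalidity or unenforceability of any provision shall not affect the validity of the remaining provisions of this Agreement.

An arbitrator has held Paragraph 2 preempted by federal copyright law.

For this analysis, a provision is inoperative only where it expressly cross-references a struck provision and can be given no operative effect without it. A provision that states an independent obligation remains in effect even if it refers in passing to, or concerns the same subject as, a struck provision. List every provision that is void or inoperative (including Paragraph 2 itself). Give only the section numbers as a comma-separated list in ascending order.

2, 3, 4

Paragraph 2 is struck. The whole of Paragraph 3 is the carve-out from the sublicensing prohibition, defined by reference to Paragraph 2, so Paragraph 3 cannot stand once Paragraph 2 is removed. Paragraph 4 operates only by reference to Paragraph 2, so it falls with Paragraph 2. Paragraph 1 mentions Paragraph 3 but its own obligation stands independently of Paragraph 3, so Paragraph 1 is not affected. Paragraph 6 is a severability clause and preserves every provision that can still be given independent effect. That leaves Paragraph 1, Paragraph 5, and Paragraph 6 in effect.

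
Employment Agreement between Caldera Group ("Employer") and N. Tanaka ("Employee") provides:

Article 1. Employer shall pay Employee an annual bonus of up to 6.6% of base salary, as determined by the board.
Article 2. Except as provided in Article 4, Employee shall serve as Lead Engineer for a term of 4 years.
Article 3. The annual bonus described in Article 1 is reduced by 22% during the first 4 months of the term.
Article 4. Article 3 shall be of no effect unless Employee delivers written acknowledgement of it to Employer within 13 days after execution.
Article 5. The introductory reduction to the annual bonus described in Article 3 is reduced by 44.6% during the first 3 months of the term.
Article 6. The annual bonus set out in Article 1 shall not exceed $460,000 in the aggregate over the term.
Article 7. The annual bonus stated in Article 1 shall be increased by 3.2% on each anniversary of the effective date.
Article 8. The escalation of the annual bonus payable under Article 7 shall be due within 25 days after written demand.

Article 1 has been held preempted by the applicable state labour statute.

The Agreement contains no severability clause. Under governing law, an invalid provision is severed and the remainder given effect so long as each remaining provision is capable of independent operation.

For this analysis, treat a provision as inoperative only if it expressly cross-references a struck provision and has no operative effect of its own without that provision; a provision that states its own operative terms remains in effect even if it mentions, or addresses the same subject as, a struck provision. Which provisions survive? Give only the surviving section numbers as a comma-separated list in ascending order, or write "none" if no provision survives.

Article 1 is struck. The whole of Article 3 is the introductory reduction to the annual bonus, defined by reference to Article 1, so Article 3 cannot stand once Article 1 is removed. Article 6 operates only by reference to Article 1, so it falls with Article 1. Article 7 operates only by reference to Article 1, so it falls with Article 1. Article 4 merely fixes the acknowledgement condition for Article 3; with Article 3 gone it has nothing to operate on and falls away. Article 5 operates only by reference to Article 3, so it falls with Article 3. The whole of Article 8 is the payment deadline for the escalation of the annual bonus, defined by reference to Article 7, so Article 8 cannot stand once Article 7 is removed. Although Article 2 refers to Article 4, its operative terms do not depend on Article 4, so it remains in effect. With no severability clause, the stated default rule severs what cannot stand and enforces each remaining provision that can operate on its own. Only Article 2 remains in effect.

2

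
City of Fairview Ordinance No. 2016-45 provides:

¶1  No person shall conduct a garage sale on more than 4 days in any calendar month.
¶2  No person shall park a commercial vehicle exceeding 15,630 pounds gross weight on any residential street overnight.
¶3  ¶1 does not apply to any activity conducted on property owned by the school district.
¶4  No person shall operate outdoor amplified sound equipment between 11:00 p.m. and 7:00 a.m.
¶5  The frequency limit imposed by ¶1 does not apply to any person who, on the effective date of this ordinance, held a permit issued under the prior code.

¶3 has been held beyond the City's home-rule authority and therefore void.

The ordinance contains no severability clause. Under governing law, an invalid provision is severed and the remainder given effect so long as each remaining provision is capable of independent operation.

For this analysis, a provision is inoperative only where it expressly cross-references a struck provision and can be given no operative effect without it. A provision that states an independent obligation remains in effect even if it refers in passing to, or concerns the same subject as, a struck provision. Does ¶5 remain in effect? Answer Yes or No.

Yes

¶3 is struck. Nothing else in the ordinance is defined by reference to ¶3. Under the stated default rule, only provisions that cannot operate independently fall away; the rest are enforced. The provisions still in force are ¶1, ¶2, ¶4, and ¶5. ¶5 is among the surviving provisions, so the answer is yes.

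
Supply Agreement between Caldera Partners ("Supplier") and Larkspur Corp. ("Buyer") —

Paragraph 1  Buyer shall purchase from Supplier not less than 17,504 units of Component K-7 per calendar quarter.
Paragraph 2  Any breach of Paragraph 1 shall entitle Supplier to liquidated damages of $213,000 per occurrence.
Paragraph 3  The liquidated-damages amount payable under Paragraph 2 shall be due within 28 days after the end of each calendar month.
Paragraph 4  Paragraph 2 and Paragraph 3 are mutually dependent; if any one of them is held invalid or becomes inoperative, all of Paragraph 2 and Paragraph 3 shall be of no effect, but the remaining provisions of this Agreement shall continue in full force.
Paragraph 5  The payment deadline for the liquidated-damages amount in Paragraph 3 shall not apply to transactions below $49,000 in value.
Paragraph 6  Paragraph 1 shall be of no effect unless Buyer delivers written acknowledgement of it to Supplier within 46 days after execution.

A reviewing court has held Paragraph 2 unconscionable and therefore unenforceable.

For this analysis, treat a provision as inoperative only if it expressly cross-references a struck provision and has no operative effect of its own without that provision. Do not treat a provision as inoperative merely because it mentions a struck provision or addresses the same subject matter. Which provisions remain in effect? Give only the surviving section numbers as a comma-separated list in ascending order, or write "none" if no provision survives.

1, 4, 6

Paragraph 2 is struck. Paragraph 3 has no operative effect of its own apart from Paragraph 2 and is therefore inoperative. Paragraph 5 does nothing except set the carve-out from the payment deadline for the liquidated-damages amount by reference to Paragraph 3; with Paragraph 3 gone it has no independent effect and is inoperative. Paragraph 4 declares Paragraph 2 and Paragraph 3 mutually dependent; since one of them has fallen, all of them are of no effect. The remainder continues in force under Paragraph 4. The provisions still in force are Paragraph 1, Paragraph 4, and Paragraph 6.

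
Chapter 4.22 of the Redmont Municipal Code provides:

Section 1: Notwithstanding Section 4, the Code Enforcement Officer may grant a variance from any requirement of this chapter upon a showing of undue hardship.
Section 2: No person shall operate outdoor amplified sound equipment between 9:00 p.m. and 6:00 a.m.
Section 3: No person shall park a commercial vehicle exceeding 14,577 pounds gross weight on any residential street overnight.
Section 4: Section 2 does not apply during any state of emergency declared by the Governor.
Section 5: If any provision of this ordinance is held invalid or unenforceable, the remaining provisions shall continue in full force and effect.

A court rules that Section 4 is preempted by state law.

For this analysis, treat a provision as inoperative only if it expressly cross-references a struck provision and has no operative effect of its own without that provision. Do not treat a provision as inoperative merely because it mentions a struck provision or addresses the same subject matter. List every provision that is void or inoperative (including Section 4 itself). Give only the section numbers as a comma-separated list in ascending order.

Section 4 is struck. Although Section 1 refers to Section 4, its operative terms do not depend on Section 4, so it remains in effect. No other provision's operative terms depend on Section 4. Section 5 is a severability clause and preserves every provision that can still be given independent effect. The provisions still in force are Section 1, Section 2, Section 3, and Section 5.

4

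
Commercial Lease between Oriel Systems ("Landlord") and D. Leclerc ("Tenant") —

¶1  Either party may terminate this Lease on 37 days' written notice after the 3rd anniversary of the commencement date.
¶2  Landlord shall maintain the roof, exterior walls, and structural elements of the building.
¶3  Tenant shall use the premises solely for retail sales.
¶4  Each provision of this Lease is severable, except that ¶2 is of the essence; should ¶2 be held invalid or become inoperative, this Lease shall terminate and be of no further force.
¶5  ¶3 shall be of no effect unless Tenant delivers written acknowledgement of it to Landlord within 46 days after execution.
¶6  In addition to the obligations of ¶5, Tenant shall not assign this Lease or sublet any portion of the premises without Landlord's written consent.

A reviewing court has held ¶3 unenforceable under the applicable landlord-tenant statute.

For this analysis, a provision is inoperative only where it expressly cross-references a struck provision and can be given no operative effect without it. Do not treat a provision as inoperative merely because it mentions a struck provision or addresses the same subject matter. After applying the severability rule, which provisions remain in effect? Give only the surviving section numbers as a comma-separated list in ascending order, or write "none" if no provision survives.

¶3 is struck. The only function of ¶5 is the acknowledgement condition for ¶3, so it cannot stand once ¶3 is removed. Although ¶6 refers to ¶5, its operative terms do not depend on ¶5, so it remains in effect. ¶4 makes ¶2 an essential term, but ¶2 is unaffected, so the severability proviso in ¶4 preserves the remaining provisions. ¶1, ¶2, ¶4, and ¶6 remain in effect.

1, 2, 4, 6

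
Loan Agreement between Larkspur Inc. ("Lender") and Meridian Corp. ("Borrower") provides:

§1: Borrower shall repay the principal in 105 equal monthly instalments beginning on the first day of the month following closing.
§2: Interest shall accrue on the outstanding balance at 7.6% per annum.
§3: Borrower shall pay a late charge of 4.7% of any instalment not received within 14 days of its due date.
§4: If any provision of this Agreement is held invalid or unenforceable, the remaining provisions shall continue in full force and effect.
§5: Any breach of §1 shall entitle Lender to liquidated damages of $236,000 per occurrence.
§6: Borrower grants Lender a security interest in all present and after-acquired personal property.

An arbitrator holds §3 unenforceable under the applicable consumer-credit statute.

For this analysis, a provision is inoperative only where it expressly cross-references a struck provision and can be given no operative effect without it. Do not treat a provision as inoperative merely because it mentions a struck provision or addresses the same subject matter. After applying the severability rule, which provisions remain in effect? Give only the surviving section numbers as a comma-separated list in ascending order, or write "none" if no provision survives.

§3 is struck. Nothing else in the Agreement is defined by reference to §3. §4 is a severability clause and preserves every provision that can still be given independent effect. The provisions still in force are §1, §2, §4, §5, and §6.

1, 2, 4, 5, 6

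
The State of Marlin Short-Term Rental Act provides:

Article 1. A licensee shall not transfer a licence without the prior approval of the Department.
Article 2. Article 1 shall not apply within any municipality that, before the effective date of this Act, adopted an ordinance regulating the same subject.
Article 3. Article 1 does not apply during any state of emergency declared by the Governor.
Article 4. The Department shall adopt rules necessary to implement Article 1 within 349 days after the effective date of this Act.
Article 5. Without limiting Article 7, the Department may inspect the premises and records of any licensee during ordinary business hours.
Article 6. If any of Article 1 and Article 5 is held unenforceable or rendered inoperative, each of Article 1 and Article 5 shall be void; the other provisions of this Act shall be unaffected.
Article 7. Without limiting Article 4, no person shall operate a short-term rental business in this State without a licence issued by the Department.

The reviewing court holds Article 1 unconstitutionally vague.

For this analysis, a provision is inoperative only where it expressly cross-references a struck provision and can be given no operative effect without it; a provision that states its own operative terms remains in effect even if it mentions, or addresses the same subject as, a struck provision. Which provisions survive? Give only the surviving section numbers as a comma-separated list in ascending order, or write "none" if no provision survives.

Article 1 is struck. The only function of Article 2 is the local-preemption carve-out from Article 1, so it cannot stand once Article 1 is removed. Article 3 merely fixes the emergency suspension of Article 1; with Article 1 gone it has nothing to operate on and falls away. The only function of Article 4 is the rulemaking mandate for Article 1, so it cannot stand once Article 1 is removed. Although Article 7 refers to Article 4, its operative terms do not depend on Article 4, so it remains in effect. Article 6 declares Article 1 and Article 5 mutually dependent; since one of them has fallen, all of them are of no effect. That brings down Article 5 as well. The remainder continues in force under Article 6. Article 6 and Article 7 remain in effect.

6, 7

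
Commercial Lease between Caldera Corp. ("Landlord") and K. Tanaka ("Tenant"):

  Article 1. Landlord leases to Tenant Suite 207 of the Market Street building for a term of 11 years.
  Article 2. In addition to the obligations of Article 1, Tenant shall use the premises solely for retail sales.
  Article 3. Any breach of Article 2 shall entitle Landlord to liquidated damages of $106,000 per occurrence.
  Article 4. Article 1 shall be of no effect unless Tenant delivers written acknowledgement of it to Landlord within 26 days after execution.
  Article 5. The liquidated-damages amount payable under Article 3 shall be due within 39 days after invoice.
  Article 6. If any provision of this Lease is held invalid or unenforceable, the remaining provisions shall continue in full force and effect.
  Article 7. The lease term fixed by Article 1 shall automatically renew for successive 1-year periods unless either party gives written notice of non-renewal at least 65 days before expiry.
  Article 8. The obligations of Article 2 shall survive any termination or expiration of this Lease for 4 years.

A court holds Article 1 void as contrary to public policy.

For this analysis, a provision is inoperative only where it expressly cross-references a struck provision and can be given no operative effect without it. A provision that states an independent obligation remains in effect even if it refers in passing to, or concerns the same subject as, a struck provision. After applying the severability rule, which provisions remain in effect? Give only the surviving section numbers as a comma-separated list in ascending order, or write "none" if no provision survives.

Article 1 is struck. The only function of Article 4 is the acknowledgement condition for Article 1, so it cannot stand once Article 1 is removed. The whole of Article 7 is the renewal of the lease term, defined by reference to Article 1, so Article 7 cannot stand once Article 1 is removed. Although Article 2 refers to Article 1, its operative terms do not depend on Article 1, so it remains in effect. Under the severability clause in Article 6, the remaining provisions continue in force. That leaves Article 2, Article 3, Article 5, Article 6, and Article 8 in effect.

2, 3, 5, 6, 8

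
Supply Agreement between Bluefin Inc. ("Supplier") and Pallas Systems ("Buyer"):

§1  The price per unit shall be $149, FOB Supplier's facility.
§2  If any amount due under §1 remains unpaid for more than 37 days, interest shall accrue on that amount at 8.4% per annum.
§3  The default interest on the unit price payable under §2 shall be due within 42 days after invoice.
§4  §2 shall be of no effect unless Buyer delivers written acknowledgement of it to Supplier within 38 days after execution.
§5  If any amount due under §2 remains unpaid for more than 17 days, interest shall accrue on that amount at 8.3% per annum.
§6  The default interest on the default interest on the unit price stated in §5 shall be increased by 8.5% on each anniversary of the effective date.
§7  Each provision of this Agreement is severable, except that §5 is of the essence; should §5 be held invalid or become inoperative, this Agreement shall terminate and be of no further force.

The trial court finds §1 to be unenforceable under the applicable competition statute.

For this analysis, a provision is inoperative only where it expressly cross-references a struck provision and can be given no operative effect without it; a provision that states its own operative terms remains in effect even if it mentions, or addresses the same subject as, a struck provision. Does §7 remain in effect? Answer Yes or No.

No

§1 is struck. The whole of §2 is the default interest on the unit price, defined by reference to §1, so §2 cannot stand once §1 is removed. §3 operates only by reference to §2, so it falls with §2. §4 merely fixes the acknowledgement condition for §2; with §2 gone it has nothing to operate on and falls away. §5 does nothing except set the default interest on the default interest on the unit price by reference to §2; with §2 gone it has no independent effect and is inoperative. §6 does nothing except set the escalation of the default interest on the default interest on the unit price by reference to §5; with §5 gone it has no independent effect and is inoperative. §7 makes §5 an essential term, and §5 has been rendered inoperative by the cascade; under §7, the entire Agreement is therefore void. No provision of the Agreement survives. §7 is among the inoperative provisions, so the answer is no.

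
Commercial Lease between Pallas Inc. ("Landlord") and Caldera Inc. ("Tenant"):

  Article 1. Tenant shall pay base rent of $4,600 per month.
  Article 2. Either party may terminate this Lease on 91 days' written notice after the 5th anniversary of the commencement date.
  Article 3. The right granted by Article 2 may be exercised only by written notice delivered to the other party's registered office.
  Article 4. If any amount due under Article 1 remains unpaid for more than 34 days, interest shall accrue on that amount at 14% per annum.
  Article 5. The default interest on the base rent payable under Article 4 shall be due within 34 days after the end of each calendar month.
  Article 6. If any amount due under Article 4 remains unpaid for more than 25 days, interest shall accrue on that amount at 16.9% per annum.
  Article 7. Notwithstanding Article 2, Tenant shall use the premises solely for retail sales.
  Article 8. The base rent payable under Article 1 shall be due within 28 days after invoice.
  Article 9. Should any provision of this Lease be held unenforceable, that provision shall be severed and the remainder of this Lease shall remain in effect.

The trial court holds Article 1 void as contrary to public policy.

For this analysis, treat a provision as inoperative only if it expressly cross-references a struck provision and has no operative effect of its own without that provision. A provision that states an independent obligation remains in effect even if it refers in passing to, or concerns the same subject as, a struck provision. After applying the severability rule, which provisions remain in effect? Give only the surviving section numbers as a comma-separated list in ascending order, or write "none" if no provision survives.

Article 1 is struck. Article 4 operates only by reference to Article 1, so it falls with Article 1. Article 8 has no operative effect of its own apart from Article 1 and is therefore inoperative. Article 5 operates only by reference to Article 4, so it falls with Article 4. Article 6 has no operative effect of its own apart from Article 4 and is therefore inoperative. Under the severability clause in Article 9, the remaining provisions continue in force. Article 2, Article 3, Article 7, and Article 9 remain in effect.

2, 3, 7, 9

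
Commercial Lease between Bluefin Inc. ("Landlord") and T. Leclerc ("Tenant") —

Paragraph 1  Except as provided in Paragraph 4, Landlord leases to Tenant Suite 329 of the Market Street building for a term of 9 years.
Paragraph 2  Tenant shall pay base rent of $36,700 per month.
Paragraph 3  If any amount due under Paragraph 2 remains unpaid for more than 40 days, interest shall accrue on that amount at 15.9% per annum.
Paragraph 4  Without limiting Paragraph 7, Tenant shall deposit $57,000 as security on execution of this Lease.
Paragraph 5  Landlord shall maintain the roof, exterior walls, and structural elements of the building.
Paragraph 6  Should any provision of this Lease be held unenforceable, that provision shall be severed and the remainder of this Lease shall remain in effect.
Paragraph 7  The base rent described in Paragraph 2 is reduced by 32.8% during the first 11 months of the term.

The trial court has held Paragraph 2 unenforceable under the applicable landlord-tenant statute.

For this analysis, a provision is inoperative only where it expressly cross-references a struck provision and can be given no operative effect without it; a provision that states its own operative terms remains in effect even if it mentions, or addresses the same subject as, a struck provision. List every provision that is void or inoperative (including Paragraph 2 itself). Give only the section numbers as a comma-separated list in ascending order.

Paragraph 2 is struck. Paragraph 3 does nothing except set the default interest on the base rent by reference to Paragraph 2; with Paragraph 2 gone it has no independent effect and is inoperative. Paragraph 7 has no operative effect of its own apart from Paragraph 2 and is therefore inoperative. Although Paragraph 4 refers to Paragraph 7, its operative terms do not depend on Paragraph 7, so it remains in effect. Paragraph 6 is a severability clause and preserves every provision that can still be given independent effect. The provisions still in force are Paragraph 1, Paragraph 4, Paragraph 5, and Paragraph 6.

2, 3, 7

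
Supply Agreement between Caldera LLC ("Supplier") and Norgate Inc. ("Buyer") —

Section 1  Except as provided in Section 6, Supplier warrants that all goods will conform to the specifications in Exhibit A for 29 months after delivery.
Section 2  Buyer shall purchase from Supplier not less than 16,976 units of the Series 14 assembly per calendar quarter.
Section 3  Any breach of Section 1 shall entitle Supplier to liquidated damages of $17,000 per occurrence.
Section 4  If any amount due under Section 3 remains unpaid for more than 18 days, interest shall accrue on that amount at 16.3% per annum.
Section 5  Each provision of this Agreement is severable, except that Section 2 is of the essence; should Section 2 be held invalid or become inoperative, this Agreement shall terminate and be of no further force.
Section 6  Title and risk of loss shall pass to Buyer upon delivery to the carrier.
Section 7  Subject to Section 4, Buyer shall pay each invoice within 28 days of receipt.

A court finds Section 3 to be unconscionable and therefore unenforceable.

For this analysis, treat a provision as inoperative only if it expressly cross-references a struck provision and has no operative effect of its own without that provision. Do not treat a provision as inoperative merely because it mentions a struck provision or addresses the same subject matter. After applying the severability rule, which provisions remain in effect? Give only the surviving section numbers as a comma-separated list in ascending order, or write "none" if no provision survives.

Section 3 is struck. The whole of Section 4 is the default interest on the liquidated-damages amount, defined by reference to Section 3, so Section 4 cannot stand once Section 3 is removed. Although Section 7 refers to Section 4, its operative terms do not depend on Section 4, so it remains in effect. Section 5 makes Section 2 an essential term, but Section 2 is unaffected, so the severability proviso in Section 5 preserves the remaining provisions. Section 1, Section 2, Section 5, Section 6, and Section 7 remain in effect.

1, 2, 5, 6, 7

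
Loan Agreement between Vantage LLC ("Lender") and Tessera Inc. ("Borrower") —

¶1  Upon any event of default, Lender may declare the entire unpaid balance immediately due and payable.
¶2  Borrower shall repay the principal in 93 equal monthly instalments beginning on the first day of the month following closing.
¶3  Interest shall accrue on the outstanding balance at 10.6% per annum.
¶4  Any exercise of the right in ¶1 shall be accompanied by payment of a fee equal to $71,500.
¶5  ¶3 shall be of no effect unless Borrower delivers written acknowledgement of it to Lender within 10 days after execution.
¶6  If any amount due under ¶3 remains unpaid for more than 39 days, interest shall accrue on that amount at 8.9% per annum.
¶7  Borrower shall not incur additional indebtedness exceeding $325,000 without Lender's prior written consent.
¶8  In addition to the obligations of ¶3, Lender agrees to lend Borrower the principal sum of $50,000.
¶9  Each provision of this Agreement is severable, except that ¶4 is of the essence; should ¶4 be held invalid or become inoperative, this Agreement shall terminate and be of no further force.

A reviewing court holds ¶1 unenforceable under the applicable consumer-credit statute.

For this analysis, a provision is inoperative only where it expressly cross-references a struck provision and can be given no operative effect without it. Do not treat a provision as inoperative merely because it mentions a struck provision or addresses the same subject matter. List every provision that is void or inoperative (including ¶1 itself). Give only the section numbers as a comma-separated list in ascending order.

1, 2, 3, 4, 5, 6, 7, 8, 9

¶1 is struck. The only function of ¶4 is the exercise fee for ¶1, so it cannot stand once ¶1 is removed. ¶9 makes ¶4 an essential term, and ¶4 has been rendered inoperative by the cascade; under ¶9, the entire Agreement is therefore void. No provision of the Agreement survives.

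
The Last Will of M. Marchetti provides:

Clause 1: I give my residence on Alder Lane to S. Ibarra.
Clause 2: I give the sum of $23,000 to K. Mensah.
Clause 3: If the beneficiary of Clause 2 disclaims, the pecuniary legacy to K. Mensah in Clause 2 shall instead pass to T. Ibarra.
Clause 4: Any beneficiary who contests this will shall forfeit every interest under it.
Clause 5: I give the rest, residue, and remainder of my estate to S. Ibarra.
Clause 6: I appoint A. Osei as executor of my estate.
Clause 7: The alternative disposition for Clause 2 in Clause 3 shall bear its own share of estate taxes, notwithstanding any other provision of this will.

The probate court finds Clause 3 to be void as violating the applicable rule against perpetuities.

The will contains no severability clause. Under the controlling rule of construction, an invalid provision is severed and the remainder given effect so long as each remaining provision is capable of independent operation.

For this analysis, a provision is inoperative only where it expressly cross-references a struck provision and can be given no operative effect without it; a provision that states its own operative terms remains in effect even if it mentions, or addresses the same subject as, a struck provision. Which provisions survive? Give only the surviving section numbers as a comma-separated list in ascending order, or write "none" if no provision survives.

Clause 3 is struck. The only function of Clause 7 is the tax charge on Clause 3, so it cannot stand once Clause 3 is removed. Under the stated default rule, only provisions that cannot operate independently fall away; the rest are enforced. That leaves Clause 1, Clause 2, Clause 4, Clause 5, and Clause 6 in effect.

1, 2, 4, 5, 6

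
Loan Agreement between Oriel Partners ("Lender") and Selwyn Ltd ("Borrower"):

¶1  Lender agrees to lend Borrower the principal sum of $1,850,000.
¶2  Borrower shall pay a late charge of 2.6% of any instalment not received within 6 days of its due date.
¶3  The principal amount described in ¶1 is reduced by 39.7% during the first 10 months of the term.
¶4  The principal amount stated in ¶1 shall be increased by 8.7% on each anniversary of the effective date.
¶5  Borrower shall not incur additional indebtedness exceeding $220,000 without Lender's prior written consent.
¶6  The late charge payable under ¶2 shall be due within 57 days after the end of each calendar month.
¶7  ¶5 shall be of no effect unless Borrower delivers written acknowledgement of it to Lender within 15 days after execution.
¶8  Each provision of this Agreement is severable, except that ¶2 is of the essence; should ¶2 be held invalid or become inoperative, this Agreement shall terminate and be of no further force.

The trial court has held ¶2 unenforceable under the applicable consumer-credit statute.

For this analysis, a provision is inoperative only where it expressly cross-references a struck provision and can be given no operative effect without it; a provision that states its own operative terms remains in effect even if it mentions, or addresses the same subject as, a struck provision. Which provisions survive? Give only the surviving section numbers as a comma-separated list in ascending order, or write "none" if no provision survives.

¶2 is struck. ¶6 operates only by reference to ¶2, so it falls with ¶2. ¶8 makes ¶2 an essential term, and ¶2 is the provision held invalid; under ¶8, the entire Agreement is therefore void. No provision of the Agreement survives.

none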